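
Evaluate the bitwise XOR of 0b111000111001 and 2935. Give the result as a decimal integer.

a = 111000111001
2935 = 101101110111
XOR → 010101001110 = 1358

1358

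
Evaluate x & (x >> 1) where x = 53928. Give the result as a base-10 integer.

x = 1101001010101000 = 53928
x>>1 = 0110100101010100
AND  = 0100000000000000 = 16384
(x & (x >> 1) has a 1 wherever x has two consecutive 1 bits.)

16384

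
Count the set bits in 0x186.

4

0x186 = 110000110
Count the 1s: 1 + 1 + 1 + 1 = 4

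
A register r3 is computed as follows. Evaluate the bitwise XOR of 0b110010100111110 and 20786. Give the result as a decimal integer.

a = 110010100111110
20786 = 101000100110010
XOR → 011010000001100 = 13324

13324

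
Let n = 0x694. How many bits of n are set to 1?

0x694 = 11010010100
Count the 1s: 1 + 1 + 1 + 1 + 1 = 5

5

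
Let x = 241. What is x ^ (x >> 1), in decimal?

x = 11110001 = 241
x>>1 = 01111000
XOR  = 10001001 = 137
(x ^ (x >> 1) gives the standard binary-reflected Gray code of x.)

137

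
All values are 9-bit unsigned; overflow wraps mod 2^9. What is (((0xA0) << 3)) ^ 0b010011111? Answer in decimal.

415

0xA0 = 010100000
→ << 3 (mod 2^9) → 100000000 = 256
0b010011111 = 010011111
→ ^ → 110011111 = 415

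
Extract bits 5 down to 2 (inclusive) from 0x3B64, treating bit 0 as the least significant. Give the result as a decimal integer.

9

v = 11101101100100
Shift right by 2: 111011011001
Mask low 4 bits: 1001 = 9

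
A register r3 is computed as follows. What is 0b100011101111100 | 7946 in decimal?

24446

a = 100011101111100
7946 = 001111100001010
 OR → 101111101111110 = 24446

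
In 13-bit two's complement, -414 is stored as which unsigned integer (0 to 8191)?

414 in 13 bits: 0000110011110
Invert: 1111001100001
Add 1:  1111001100010 = 7778
(Check: 2^13 - 414 = 8192 - 414 = 7778.)

7778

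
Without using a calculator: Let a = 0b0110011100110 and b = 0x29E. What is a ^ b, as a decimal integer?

a = 110011100110
0x29E = 001010011110
XOR → 111001111000 = 3704

3704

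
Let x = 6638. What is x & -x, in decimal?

x = 1100111101110 = 6638
-x (two's complement) = …0011000010010
AND   = 0000000000010 = 2
(x & -x isolates the lowest set bit of x.)

2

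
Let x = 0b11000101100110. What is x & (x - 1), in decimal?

12644

x = 11000101100110 = 12646
x - 1 = 11000101100101
AND   = 11000101100100 = 12644
(x & (x - 1) clears the lowest set bit of x.)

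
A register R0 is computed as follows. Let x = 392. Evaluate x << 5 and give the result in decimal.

392 = 00000110001000
shift left by 5 → 11000100000000 = 12544
(equivalently, 392 × 2^5 = 392 × 32)

12544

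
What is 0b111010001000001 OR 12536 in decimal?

29945

a = 111010001000001
12536 = 011000011111000
 OR → 111010011111001 = 29945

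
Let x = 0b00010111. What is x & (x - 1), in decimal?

x = 10111 = 23
x - 1 = 10110
AND   = 10110 = 22
(x & (x - 1) clears the lowest set bit of x.)

22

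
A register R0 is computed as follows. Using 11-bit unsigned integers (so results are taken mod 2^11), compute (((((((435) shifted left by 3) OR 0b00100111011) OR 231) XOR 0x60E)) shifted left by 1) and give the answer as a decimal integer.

2018

435 = 00110110011
→ shifted left by 3 (mod 2^11) → 10110011000 = 1432
0b00100111011 = 00100111011
→ OR → 10110111011 = 1467
231 = 00011100111
→ OR → 10111111111 = 1535
0x60E = 11000001110
→ XOR → 01111110001 = 1009
→ shifted left by 1 (mod 2^11) → 11111100010 = 2018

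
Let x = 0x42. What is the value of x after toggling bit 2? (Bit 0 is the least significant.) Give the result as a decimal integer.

x = 001000010
bit 2 is currently 0; toggle it via x ^ (1 << 2) = x ^ 4
→ 001000110 = 70

70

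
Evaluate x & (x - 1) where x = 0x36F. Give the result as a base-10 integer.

878

x = 1101101111 = 879
x - 1 = 1101101110
AND   = 1101101110 = 878
(x & (x - 1) clears the lowest set bit of x.)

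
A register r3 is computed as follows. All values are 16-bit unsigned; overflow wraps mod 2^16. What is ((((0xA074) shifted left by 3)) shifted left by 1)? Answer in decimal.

1856

0xA074 = 1010000001110100
→ shifted left by 3 (mod 2^16) → 0000001110100000 = 928
→ shifted left by 1 (mod 2^16) → 0000011101000000 = 1856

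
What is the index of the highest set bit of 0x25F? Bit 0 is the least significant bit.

9

0x25F = 1001011111
The topmost 1 is at position 9 (since 2^9 = 512 ≤ 607 < 1024).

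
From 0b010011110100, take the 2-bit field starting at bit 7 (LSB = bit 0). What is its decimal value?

1

v = 010011110100
Shift right by 7: 01001
Mask low 2 bits: 01 = 1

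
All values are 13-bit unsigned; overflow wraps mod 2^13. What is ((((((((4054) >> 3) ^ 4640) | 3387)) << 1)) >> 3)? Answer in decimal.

4054 = 0111111010110
→ >> 3 → 0000111111010 = 506
4640 = 1001000100000
→ ^ → 1001111011010 = 5082
3387 = 0110100111011
→ | → 1111111111011 = 8187
→ << 1 (mod 2^13) → 1111111110110 = 8182
→ >> 3 → 0001111111110 = 1022

1022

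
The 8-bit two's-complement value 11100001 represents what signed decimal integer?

pattern = 11100001 (MSB is 1 ⇒ negative)
Invert: 00011110, add 1 → 00011111 = 31, so the value is -31.
(Equivalently: 225 - 2^8 = 225 - 256 = -31.)

-31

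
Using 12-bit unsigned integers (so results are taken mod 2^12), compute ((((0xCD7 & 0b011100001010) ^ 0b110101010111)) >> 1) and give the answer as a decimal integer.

1194

0xCD7 = 110011010111
0b011100001010 = 011100001010
→ & → 010000000010 = 1026
0b110101010111 = 110101010111
→ ^ → 100101010101 = 2389
→ >> 1 → 010010101010 = 1194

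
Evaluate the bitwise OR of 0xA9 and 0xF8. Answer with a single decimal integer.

249

0xA9 = 10101001
0xF8 = 11111000
 OR → 11111001 = 249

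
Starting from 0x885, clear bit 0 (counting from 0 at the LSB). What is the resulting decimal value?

x = 100010000101
bit 0 is currently 1; clear it via x & ~(1 << 0) = x & ~1
→ 100010000100 = 2180

2180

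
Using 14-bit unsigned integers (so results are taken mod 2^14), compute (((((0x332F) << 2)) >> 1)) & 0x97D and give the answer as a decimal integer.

92

0x332F = 11001100101111
→ << 2 (mod 2^14) → 00110010111100 = 3260
→ >> 1 → 00011001011110 = 1630
0x97D = 00100101111101
→ & → 00000001011100 = 92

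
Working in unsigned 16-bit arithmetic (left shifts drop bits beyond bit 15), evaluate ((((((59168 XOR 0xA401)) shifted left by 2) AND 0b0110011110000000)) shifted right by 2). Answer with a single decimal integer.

288

59168 = 1110011100100000
0xA401 = 1010010000000001
→ XOR → 0100001100100001 = 17185
→ shifted left by 2 (mod 2^16) → 0000110010000100 = 3204
0b0110011110000000 = 0110011110000000
→ AND → 0000010010000000 = 1152
→ shifted right by 2 → 0000000100100000 = 288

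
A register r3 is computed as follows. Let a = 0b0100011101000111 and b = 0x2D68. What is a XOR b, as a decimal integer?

a = 100011101000111
0x2D68 = 010110101101000
XOR → 110101000101111 = 27183

27183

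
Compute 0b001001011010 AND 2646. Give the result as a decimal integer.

a = 001001011010
2646 = 101001010110
AND → 001001010010 = 594

594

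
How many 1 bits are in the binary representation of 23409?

9

23409 = 101101101110001
Count the 1s: 1 + 1 + 1 + 1 + 1 + 1 + 1 + 1 + 1 = 9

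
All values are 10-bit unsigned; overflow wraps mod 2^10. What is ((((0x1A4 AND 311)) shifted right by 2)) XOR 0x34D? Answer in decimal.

0x1A4 = 0110100100
311 = 0100110111
→ AND → 0100100100 = 292
→ shifted right by 2 → 0001001001 = 73
0x34D = 1101001101
→ XOR → 1100000100 = 772

772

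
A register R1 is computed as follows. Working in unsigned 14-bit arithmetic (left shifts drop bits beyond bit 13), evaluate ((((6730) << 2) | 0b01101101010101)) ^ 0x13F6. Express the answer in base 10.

10379

6730 = 01101001001010
→ << 2 (mod 2^14) → 10100100101000 = 10536
0b01101101010101 = 01101101010101
→ | → 11101101111101 = 15229
0x13F6 = 01001111110110
→ ^ → 10100010001011 = 10379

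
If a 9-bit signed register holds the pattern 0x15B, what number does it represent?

-165

pattern = 101011011 (MSB is 1 ⇒ negative)
Invert: 010100100, add 1 → 010100101 = 165, so the value is -165.
(Equivalently: 347 - 2^9 = 347 - 512 = -165.)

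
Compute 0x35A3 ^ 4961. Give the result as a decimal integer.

9922

0x35A3 = 11010110100011
4961 = 01001101100001
XOR → 10011011000010 = 9922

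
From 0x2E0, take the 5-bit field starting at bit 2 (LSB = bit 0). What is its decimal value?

v = 1011100000
Shift right by 2: 10111000
Mask low 5 bits: 11000 = 24

24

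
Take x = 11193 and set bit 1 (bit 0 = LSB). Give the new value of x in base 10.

11195

x = 10101110111001
bit 1 is currently 0; set it via x | (1 << 1) = x | 2
→ 10101110111011 = 11195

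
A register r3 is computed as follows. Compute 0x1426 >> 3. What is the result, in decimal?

644

0x1426 = 1010000100110
shift right by 3 → 0001010000100 = 644
(equivalently, floor(5158 / 8))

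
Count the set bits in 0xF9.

0xF9 = 11111001
Count the 1s: 1 + 1 + 1 + 1 + 1 + 1 = 6

6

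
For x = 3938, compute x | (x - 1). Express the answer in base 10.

3939

x = 111101100010 = 3938
x - 1 = 111101100001
OR    = 111101100011 = 3939
(x | (x - 1) sets all bits below the lowest set bit.)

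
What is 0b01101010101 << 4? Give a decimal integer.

13648

x = 00001101010101
shift left by 4 → 11010101010000 = 13648
(equivalently, 853 × 2^4 = 853 × 16)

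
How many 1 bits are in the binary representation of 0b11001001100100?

6

n = 11001001100100
Count the 1s: 1 + 1 + 1 + 1 + 1 + 1 = 6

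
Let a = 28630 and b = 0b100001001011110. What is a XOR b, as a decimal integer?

28630 = 110111111010110
b = 100001001011110
XOR → 010110110001000 = 11656

11656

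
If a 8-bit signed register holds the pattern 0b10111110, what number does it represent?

-66

pattern = 10111110 (MSB is 1 ⇒ negative)
Invert: 01000001, add 1 → 01000010 = 66, so the value is -66.
(Equivalently: 190 - 2^8 = 190 - 256 = -66.)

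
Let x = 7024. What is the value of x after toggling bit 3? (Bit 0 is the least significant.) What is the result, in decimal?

7032

x = 01101101110000
bit 3 is currently 0; toggle it via x ^ (1 << 3) = x ^ 8
→ 01101101111000 = 7032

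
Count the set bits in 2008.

2008 = 11111011000
Count the 1s: 1 + 1 + 1 + 1 + 1 + 1 + 1 = 7

7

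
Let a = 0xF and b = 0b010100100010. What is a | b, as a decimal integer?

0xF = 00000001111
b = 10100100010
 OR → 10100101111 = 1327

1327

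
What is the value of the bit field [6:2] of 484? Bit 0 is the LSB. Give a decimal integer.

25

v = 00111100100
Shift right by 2: 001111001
Mask low 5 bits: 11001 = 25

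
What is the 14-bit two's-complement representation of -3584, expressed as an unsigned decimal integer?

12800

3584 in 14 bits: 00111000000000
Invert: 11000111111111
Add 1:  11001000000000 = 12800
(Check: 2^14 - 3584 = 16384 - 3584 = 12800.)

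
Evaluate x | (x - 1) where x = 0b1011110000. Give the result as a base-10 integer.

767

x = 1011110000 = 752
x - 1 = 1011101111
OR    = 1011111111 = 767
(x | (x - 1) sets all bits below the lowest set bit.)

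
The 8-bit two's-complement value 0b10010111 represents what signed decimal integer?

pattern = 10010111 (MSB is 1 ⇒ negative)
Invert: 01101000, add 1 → 01101001 = 105, so the value is -105.
(Equivalently: 151 - 2^8 = 151 - 256 = -105.)

-105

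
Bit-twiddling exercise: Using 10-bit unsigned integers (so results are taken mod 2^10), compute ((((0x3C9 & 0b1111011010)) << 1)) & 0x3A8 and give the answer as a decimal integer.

896

0x3C9 = 1111001001
0b1111011010 = 1111011010
→ & → 1111001000 = 968
→ << 1 (mod 2^10) → 1110010000 = 912
0x3A8 = 1110101000
→ & → 1110000000 = 896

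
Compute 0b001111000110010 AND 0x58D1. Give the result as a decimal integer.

6160

a = 001111000110010
0x58D1 = 101100011010001
AND → 001100000010000 = 6160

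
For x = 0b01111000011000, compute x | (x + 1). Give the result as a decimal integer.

7705

x = 1111000011000 = 7704
x + 1 = 1111000011001
OR    = 1111000011001 = 7705
(x | (x + 1) sets the lowest cleared bit.)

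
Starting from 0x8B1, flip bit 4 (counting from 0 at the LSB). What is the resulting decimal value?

2209

x = 0100010110001
bit 4 is currently 1; toggle it via x ^ (1 << 4) = x ^ 16
→ 0100010100001 = 2209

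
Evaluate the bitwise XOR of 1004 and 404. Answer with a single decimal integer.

1004 = 1111101100
404 = 0110010100
XOR → 1001111000 = 632

632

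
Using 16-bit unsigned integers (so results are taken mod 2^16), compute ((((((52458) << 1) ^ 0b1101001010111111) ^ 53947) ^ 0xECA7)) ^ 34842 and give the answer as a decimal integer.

52458 = 1100110011101010
→ << 1 (mod 2^16) → 1001100111010100 = 39380
0b1101001010111111 = 1101001010111111
→ ^ → 0100101101101011 = 19307
53947 = 1101001010111011
→ ^ → 1001100111010000 = 39376
0xECA7 = 1110110010100111
→ ^ → 0111010101110111 = 30071
34842 = 1000100000011010
→ ^ → 1111110101101101 = 64877

64877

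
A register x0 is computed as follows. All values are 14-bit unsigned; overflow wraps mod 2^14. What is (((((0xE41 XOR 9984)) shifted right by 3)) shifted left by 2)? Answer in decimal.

5280

0xE41 = 00111001000001
9984 = 10011100000000
→ XOR → 10100101000001 = 10561
→ shifted right by 3 → 00010100101000 = 1320
→ shifted left by 2 (mod 2^14) → 01010010100000 = 5280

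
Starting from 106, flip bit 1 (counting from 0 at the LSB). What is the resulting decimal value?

104

x = 001101010
bit 1 is currently 1; toggle it via x ^ (1 << 1) = x ^ 2
→ 001101000 = 104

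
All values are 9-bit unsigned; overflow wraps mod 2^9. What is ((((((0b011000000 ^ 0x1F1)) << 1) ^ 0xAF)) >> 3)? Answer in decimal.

0b011000000 = 011000000
0x1F1 = 111110001
→ ^ → 100110001 = 305
→ << 1 (mod 2^9) → 001100010 = 98
0xAF = 010101111
→ ^ → 011001101 = 205
→ >> 3 → 000011001 = 25

25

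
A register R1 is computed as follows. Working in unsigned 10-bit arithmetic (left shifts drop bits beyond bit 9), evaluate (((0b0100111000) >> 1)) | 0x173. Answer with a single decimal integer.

0b0100111000 = 0100111000
→ >> 1 → 0010011100 = 156
0x173 = 0101110011
→ | → 0111111111 = 511

511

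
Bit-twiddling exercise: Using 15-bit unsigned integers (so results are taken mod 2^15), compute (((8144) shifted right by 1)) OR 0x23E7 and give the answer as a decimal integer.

12271

8144 = 001111111010000
→ shifted right by 1 → 000111111101000 = 4072
0x23E7 = 010001111100111
→ OR → 010111111101111 = 12271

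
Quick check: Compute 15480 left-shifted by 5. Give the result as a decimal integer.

495360

15480 = 0000011110001111000
shift left by 5 → 1111000111100000000 = 495360
(equivalently, 15480 × 2^5 = 15480 × 32)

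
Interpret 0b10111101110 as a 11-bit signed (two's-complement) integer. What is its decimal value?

pattern = 10111101110 (MSB is 1 ⇒ negative)
Invert: 01000010001, add 1 → 01000010010 = 530, so the value is -530.
(Equivalently: 1518 - 2^11 = 1518 - 2048 = -530.)

-530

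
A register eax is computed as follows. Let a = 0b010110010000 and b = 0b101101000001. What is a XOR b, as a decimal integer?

3793

a = 010110010000
b = 101101000001
XOR → 111011010001 = 3793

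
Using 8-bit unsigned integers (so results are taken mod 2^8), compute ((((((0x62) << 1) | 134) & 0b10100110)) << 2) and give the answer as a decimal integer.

24

0x62 = 01100010
→ << 1 (mod 2^8) → 11000100 = 196
134 = 10000110
→ | → 11000110 = 198
0b10100110 = 10100110
→ & → 10000110 = 134
→ << 2 (mod 2^8) → 00011000 = 24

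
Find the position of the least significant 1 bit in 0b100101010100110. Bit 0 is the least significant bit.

0b100101010100110 = 100101010100110
Trailing zeros: 1, so the lowest set bit is bit 1 (value 2).

1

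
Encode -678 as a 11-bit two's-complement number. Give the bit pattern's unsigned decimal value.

678 in 11 bits: 01010100110
Invert: 10101011001
Add 1:  10101011010 = 1370
(Check: 2^11 - 678 = 2048 - 678 = 1370.)

1370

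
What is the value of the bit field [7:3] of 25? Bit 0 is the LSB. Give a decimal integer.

3

v = 00011001
Shift right by 3: 00011
Mask low 5 bits: 00011 = 3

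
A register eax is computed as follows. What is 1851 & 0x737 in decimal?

1843

1851 = 11100111011
0x737 = 11100110111
AND → 11100110011 = 1843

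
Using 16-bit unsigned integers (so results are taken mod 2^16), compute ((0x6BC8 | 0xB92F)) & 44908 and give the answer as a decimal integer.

43884

0x6BC8 = 0110101111001000
0xB92F = 1011100100101111
→ | → 1111101111101111 = 64495
44908 = 1010111101101100
→ & → 1010101101101100 = 43884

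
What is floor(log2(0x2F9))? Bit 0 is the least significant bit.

9

0x2F9 = 1011111001
The topmost 1 is at position 9 (since 2^9 = 512 ≤ 761 < 1024).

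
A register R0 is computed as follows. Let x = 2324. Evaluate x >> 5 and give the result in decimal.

2324 = 100100010100
shift right by 5 → 000001001000 = 72
(equivalently, floor(2324 / 32))

72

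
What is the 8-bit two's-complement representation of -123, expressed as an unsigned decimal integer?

133

123 in 8 bits: 01111011
Invert: 10000100
Add 1:  10000101 = 133
(Check: 2^8 - 123 = 256 - 123 = 133.)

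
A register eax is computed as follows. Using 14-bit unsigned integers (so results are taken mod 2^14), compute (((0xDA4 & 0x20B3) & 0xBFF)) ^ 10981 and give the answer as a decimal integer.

0xDA4 = 00110110100100
0x20B3 = 10000010110011
→ & → 00000010100000 = 160
0xBFF = 00101111111111
→ & → 00000010100000 = 160
10981 = 10101011100101
→ ^ → 10101001000101 = 10821

10821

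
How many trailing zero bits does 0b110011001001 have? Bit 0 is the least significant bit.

0b110011001001 = 110011001001
Trailing zeros: 0, so the lowest set bit is bit 0 (value 1).

0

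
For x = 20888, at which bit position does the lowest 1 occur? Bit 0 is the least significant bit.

3

20888 = 101000110011000
Trailing zeros: 3, so the lowest set bit is bit 3 (value 8).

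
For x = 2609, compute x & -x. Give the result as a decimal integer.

x = 101000110001 = 2609
-x (two's complement) = …010111001111
AND   = 000000000001 = 1
(x & -x isolates the lowest set bit of x.)

1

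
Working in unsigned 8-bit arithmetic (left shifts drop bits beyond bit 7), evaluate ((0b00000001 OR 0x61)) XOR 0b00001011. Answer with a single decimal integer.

0b00000001 = 00000001
0x61 = 01100001
→ OR → 01100001 = 97
0b00001011 = 00001011
→ XOR → 01101010 = 106

106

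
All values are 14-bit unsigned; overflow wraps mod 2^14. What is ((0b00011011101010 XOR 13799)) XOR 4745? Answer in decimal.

8580

0b00011011101010 = 00011011101010
13799 = 11010111100111
→ XOR → 11001100001101 = 13069
4745 = 01001010001001
→ XOR → 10000110000100 = 8580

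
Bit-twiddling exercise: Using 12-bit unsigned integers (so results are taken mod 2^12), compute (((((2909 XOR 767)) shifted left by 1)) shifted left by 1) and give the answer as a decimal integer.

2909 = 101101011101
767 = 001011111111
→ XOR → 100110100010 = 2466
→ shifted left by 1 (mod 2^12) → 001101000100 = 836
→ shifted left by 1 (mod 2^12) → 011010001000 = 1672

1672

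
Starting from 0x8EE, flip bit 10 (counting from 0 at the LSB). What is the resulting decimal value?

3310

x = 100011101110
bit 10 is currently 0; toggle it via x ^ (1 << 10) = x ^ 1024
→ 110011101110 = 3310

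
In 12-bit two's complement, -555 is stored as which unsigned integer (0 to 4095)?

3541

555 in 12 bits: 001000101011
Invert: 110111010100
Add 1:  110111010101 = 3541
(Check: 2^12 - 555 = 4096 - 555 = 3541.)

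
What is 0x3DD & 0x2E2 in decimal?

704

0x3DD = 1111011101
0x2E2 = 1011100010
AND → 1011000000 = 704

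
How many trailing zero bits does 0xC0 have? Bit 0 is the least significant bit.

6

0xC0 = 11000000
Trailing zeros: 6, so the lowest set bit is bit 6 (value 64).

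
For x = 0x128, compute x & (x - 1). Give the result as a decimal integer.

288

x = 100101000 = 296
x - 1 = 100100111
AND   = 100100000 = 288
(x & (x - 1) clears the lowest set bit of x.)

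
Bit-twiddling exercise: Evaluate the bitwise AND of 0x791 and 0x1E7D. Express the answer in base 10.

0x791 = 0011110010001
0x1E7D = 1111001111101
AND → 0011000010001 = 1553

1553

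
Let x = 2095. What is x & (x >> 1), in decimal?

x = 100000101111 = 2095
x>>1 = 010000010111
AND  = 000000000111 = 7
(x & (x >> 1) has a 1 wherever x has two consecutive 1 bits.)

7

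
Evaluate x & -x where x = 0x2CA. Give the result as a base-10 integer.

2

x = 1011001010 = 714
-x (two's complement) = …0100110110
AND   = 0000000010 = 2
(x & -x isolates the lowest set bit of x.)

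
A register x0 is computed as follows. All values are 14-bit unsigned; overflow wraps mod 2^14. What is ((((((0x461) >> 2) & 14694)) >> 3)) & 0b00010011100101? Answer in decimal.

32

0x461 = 00010001100001
→ >> 2 → 00000100011000 = 280
14694 = 11100101100110
→ & → 00000100000000 = 256
→ >> 3 → 00000000100000 = 32
0b00010011100101 = 00010011100101
→ & → 00000000100000 = 32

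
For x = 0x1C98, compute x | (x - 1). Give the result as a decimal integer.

x = 1110010011000 = 7320
x - 1 = 1110010010111
OR    = 1110010011111 = 7327
(x | (x - 1) sets all bits below the lowest set bit.)

7327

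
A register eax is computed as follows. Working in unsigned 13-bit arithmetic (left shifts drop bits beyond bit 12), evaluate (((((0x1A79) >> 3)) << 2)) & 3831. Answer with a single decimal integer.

0x1A79 = 1101001111001
→ >> 3 → 0001101001111 = 847
→ << 2 (mod 2^13) → 0110100111100 = 3388
3831 = 0111011110111
→ & → 0110000110100 = 3124

3124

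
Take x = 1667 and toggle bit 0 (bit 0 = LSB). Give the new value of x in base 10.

1666

x = 011010000011
bit 0 is currently 1; toggle it via x ^ (1 << 0) = x ^ 1
→ 011010000010 = 1666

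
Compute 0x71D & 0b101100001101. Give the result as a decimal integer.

0x71D = 011100011101
b = 101100001101
AND → 001100001101 = 781

781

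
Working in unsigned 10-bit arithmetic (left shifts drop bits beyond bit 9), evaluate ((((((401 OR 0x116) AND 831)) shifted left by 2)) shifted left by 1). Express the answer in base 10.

401 = 0110010001
0x116 = 0100010110
→ OR → 0110010111 = 407
831 = 1100111111
→ AND → 0100010111 = 279
→ shifted left by 2 (mod 2^10) → 0001011100 = 92
→ shifted left by 1 (mod 2^10) → 0010111000 = 184

184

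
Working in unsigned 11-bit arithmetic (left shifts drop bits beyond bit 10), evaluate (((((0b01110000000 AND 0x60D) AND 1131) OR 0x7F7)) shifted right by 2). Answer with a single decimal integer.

509

0b01110000000 = 01110000000
0x60D = 11000001101
→ AND → 01000000000 = 512
1131 = 10001101011
→ AND → 00000000000 = 0
0x7F7 = 11111110111
→ OR → 11111110111 = 2039
→ shifted right by 2 → 00111111101 = 509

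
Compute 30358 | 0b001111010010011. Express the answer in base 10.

32407

30358 = 111011010010110
b = 001111010010011
 OR → 111111010010111 = 32407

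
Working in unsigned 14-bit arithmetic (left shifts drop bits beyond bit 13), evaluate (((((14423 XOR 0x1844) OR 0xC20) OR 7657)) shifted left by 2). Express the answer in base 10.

14316

14423 = 11100001010111
0x1844 = 01100001000100
→ XOR → 10000000010011 = 8211
0xC20 = 00110000100000
→ OR → 10110000110011 = 11315
7657 = 01110111101001
→ OR → 11110111111011 = 15867
→ shifted left by 2 (mod 2^14) → 11011111101100 = 14316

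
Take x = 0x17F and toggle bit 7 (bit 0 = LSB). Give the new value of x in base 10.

511

x = 0101111111
bit 7 is currently 0; toggle it via x ^ (1 << 7) = x ^ 128
→ 0111111111 = 511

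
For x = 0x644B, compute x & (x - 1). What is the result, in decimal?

25674

x = 110010001001011 = 25675
x - 1 = 110010001001010
AND   = 110010001001010 = 25674
(x & (x - 1) clears the lowest set bit of x.)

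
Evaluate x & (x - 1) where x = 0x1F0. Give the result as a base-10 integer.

x = 111110000 = 496
x - 1 = 111101111
AND   = 111100000 = 480
(x & (x - 1) clears the lowest set bit of x.)

480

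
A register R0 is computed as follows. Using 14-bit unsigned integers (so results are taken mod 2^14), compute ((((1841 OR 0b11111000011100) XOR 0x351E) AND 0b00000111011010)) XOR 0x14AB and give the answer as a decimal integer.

1841 = 00011100110001
0b11111000011100 = 11111000011100
→ OR → 11111100111101 = 16189
0x351E = 11010100011110
→ XOR → 00101000100011 = 2595
0b00000111011010 = 00000111011010
→ AND → 00000000000010 = 2
0x14AB = 01010010101011
→ XOR → 01010010101001 = 5289

5289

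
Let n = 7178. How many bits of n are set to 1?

5

7178 = 1110000001010
Count the 1s: 1 + 1 + 1 + 1 + 1 = 5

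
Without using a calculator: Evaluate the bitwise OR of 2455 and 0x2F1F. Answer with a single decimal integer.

12191

2455 = 00100110010111
0x2F1F = 10111100011111
 OR → 10111110011111 = 12191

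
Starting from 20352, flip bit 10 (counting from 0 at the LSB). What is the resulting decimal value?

x = 100111110000000
bit 10 is currently 1; toggle it via x ^ (1 << 10) = x ^ 1024
→ 100101110000000 = 19328

19328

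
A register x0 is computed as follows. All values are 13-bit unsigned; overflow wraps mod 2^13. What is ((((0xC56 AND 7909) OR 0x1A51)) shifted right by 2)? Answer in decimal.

1941

0xC56 = 0110001010110
7909 = 1111011100101
→ AND → 0110001000100 = 3140
0x1A51 = 1101001010001
→ OR → 1111001010101 = 7765
→ shifted right by 2 → 0011110010101 = 1941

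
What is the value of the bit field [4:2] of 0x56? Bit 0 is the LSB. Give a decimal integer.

v = 001010110
Shift right by 2: 0010101
Mask low 3 bits: 101 = 5

5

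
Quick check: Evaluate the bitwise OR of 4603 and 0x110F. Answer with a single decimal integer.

4603 = 1000111111011
0x110F = 1000100001111
 OR → 1000111111111 = 4607

4607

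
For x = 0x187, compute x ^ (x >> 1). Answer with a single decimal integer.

x = 110000111 = 391
x>>1 = 011000011
XOR  = 101000100 = 324
(x ^ (x >> 1) gives the standard binary-reflected Gray code of x.)

324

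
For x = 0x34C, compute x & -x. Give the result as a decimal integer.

4

x = 1101001100 = 844
-x (two's complement) = …0010110100
AND   = 0000000100 = 4
(x & -x isolates the lowest set bit of x.)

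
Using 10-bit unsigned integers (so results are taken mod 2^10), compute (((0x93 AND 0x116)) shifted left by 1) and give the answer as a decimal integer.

36

0x93 = 0010010011
0x116 = 0100010110
→ AND → 0000010010 = 18
→ shifted left by 1 (mod 2^10) → 0000100100 = 36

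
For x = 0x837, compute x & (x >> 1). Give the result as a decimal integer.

19

x = 100000110111 = 2103
x>>1 = 010000011011
AND  = 000000010011 = 19
(x & (x >> 1) has a 1 wherever x has two consecutive 1 bits.)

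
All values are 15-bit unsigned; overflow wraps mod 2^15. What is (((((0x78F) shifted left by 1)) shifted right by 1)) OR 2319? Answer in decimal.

3983

0x78F = 000011110001111
→ shifted left by 1 (mod 2^15) → 000111100011110 = 3870
→ shifted right by 1 → 000011110001111 = 1935
2319 = 000100100001111
→ OR → 000111110001111 = 3983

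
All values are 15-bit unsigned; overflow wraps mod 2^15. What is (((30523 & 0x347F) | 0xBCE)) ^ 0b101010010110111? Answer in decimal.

27464

30523 = 111011100111011
0x347F = 011010001111111
→ & → 011010000111011 = 13371
0xBCE = 000101111001110
→ | → 011111111111111 = 16383
0b101010010110111 = 101010010110111
→ ^ → 110101101001000 = 27464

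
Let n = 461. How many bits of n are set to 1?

461 = 111001101
Count the 1s: 1 + 1 + 1 + 1 + 1 + 1 = 6

6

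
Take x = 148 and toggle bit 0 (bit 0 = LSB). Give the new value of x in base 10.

x = 0000010010100
bit 0 is currently 0; toggle it via x ^ (1 << 0) = x ^ 1
→ 0000010010101 = 149

149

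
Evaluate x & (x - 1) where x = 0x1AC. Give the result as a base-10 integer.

x = 110101100 = 428
x - 1 = 110101011
AND   = 110101000 = 424
(x & (x - 1) clears the lowest set bit of x.)

424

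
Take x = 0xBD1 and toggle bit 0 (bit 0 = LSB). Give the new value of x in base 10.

3024

x = 101111010001
bit 0 is currently 1; toggle it via x ^ (1 << 0) = x ^ 1
→ 101111010000 = 3024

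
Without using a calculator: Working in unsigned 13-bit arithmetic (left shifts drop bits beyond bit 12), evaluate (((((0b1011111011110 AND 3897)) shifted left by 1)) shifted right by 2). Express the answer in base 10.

0b1011111011110 = 1011111011110
3897 = 0111100111001
→ AND → 0011100011000 = 1816
→ shifted left by 1 (mod 2^13) → 0111000110000 = 3632
→ shifted right by 2 → 0001110001100 = 908

908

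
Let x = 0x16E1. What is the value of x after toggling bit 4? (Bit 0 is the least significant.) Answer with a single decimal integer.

x = 01011011100001
bit 4 is currently 0; toggle it via x ^ (1 << 4) = x ^ 16
→ 01011011110001 = 5873

5873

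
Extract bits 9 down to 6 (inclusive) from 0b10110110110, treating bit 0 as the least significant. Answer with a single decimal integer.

v = 10110110110
Shift right by 6: 10110
Mask low 4 bits: 0110 = 6

6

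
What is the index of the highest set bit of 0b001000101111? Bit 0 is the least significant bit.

9

0b001000101111 = 1000101111
The topmost 1 is at position 9 (since 2^9 = 512 ≤ 559 < 1024).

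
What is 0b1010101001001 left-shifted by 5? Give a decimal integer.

174368

x = 000001010101001001
shift left by 5 → 101010100100100000 = 174368
(equivalently, 5449 × 2^5 = 5449 × 32)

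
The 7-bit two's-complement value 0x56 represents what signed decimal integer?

pattern = 1010110 (MSB is 1 ⇒ negative)
Invert: 0101001, add 1 → 0101010 = 42, so the value is -42.
(Equivalently: 86 - 2^7 = 86 - 128 = -42.)

-42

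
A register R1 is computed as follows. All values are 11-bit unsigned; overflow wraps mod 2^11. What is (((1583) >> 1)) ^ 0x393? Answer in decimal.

1583 = 11000101111
→ >> 1 → 01100010111 = 791
0x393 = 01110010011
→ ^ → 00010000100 = 132

132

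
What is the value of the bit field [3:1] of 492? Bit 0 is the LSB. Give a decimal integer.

v = 111101100
Shift right by 1: 11110110
Mask low 3 bits: 110 = 6

6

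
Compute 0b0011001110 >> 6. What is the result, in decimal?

3

x = 11001110
shift right by 6 → 00000011 = 3
(equivalently, floor(206 / 64))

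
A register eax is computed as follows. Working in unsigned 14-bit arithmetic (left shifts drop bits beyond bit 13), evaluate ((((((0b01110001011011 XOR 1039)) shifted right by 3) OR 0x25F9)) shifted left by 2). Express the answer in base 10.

8172

0b01110001011011 = 01110001011011
1039 = 00010000001111
→ XOR → 01100001010100 = 6228
→ shifted right by 3 → 00001100001010 = 778
0x25F9 = 10010111111001
→ OR → 10011111111011 = 10235
→ shifted left by 2 (mod 2^14) → 01111111101100 = 8172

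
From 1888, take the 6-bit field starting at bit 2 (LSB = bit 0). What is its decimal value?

v = 11101100000
Shift right by 2: 111011000
Mask low 6 bits: 011000 = 24

24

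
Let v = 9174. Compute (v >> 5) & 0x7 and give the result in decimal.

6

v = 10001111010110
Shift right by 5: 100011110
Mask low 3 bits: 110 = 6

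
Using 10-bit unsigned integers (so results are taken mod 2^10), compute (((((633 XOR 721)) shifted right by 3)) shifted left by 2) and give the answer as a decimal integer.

84

633 = 1001111001
721 = 1011010001
→ XOR → 0010101000 = 168
→ shifted right by 3 → 0000010101 = 21
→ shifted left by 2 (mod 2^10) → 0001010100 = 84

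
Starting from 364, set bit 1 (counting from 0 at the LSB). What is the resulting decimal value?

366

x = 0101101100
bit 1 is currently 0; set it via x | (1 << 1) = x | 2
→ 0101101110 = 366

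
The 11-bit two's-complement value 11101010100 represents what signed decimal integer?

pattern = 11101010100 (MSB is 1 ⇒ negative)
Invert: 00010101011, add 1 → 00010101100 = 172, so the value is -172.
(Equivalently: 1876 - 2^11 = 1876 - 2048 = -172.)

-172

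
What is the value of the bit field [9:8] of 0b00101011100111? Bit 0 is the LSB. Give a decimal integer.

2

v = 00101011100111
Shift right by 8: 001010
Mask low 2 bits: 10 = 2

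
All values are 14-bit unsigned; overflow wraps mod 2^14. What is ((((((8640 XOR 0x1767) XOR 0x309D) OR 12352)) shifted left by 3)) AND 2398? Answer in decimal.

8640 = 10000111000000
0x1767 = 01011101100111
→ XOR → 11011010100111 = 13991
0x309D = 11000010011101
→ XOR → 00011000111010 = 1594
12352 = 11000001000000
→ OR → 11011001111010 = 13946
→ shifted left by 3 (mod 2^14) → 11001111010000 = 13264
2398 = 00100101011110
→ AND → 00000101010000 = 336

336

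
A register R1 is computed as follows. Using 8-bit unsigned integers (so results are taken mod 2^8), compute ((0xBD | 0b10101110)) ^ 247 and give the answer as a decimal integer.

0xBD = 10111101
0b10101110 = 10101110
→ | → 10111111 = 191
247 = 11110111
→ ^ → 01001000 = 72

72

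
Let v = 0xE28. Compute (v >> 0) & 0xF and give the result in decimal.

v = 0111000101000
Shift right by 0: 0111000101000
Mask low 4 bits: 1000 = 8

8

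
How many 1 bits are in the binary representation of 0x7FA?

0x7FA = 11111111010
Count the 1s: 1 + 1 + 1 + 1 + 1 + 1 + 1 + 1 + 1 = 9

9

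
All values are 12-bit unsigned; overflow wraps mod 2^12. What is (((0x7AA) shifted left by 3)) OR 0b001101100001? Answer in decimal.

3953

0x7AA = 011110101010
→ shifted left by 3 (mod 2^12) → 110101010000 = 3408
0b001101100001 = 001101100001
→ OR → 111101110001 = 3953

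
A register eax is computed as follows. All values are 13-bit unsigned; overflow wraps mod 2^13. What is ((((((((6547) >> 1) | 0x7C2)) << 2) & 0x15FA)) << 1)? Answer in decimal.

6547 = 1100110010011
→ >> 1 → 0110011001001 = 3273
0x7C2 = 0011111000010
→ | → 0111111001011 = 4043
→ << 2 (mod 2^13) → 1111100101100 = 7980
0x15FA = 1010111111010
→ & → 1010100101000 = 5416
→ << 1 (mod 2^13) → 0101001010000 = 2640

2640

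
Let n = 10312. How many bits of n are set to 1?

10312 = 10100001001000
Count the 1s: 1 + 1 + 1 + 1 = 4

4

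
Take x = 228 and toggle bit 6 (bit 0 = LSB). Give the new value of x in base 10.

x = 11100100
bit 6 is currently 1; toggle it via x ^ (1 << 6) = x ^ 64
→ 10100100 = 164

164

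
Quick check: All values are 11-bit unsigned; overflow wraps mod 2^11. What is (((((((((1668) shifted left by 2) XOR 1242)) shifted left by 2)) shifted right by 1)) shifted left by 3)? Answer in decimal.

1184

1668 = 11010000100
→ shifted left by 2 (mod 2^11) → 01000010000 = 528
1242 = 10011011010
→ XOR → 11011001010 = 1738
→ shifted left by 2 (mod 2^11) → 01100101000 = 808
→ shifted right by 1 → 00110010100 = 404
→ shifted left by 3 (mod 2^11) → 10010100000 = 1184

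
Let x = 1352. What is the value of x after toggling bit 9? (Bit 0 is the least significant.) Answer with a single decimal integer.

x = 0000010101001000
bit 9 is currently 0; toggle it via x ^ (1 << 9) = x ^ 512
→ 0000011101001000 = 1864

1864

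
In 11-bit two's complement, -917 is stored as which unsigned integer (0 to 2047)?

917 in 11 bits: 01110010101
Invert: 10001101010
Add 1:  10001101011 = 1131
(Check: 2^11 - 917 = 2048 - 917 = 1131.)

1131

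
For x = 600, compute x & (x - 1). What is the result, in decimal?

592

x = 1001011000 = 600
x - 1 = 1001010111
AND   = 1001010000 = 592
(x & (x - 1) clears the lowest set bit of x.)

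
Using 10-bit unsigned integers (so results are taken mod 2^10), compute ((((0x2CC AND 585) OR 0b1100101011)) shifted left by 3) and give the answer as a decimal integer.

0x2CC = 1011001100
585 = 1001001001
→ AND → 1001001000 = 584
0b1100101011 = 1100101011
→ OR → 1101101011 = 875
→ shifted left by 3 (mod 2^10) → 1101011000 = 856

856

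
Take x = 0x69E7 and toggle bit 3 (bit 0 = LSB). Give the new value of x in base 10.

27119

x = 110100111100111
bit 3 is currently 0; toggle it via x ^ (1 << 3) = x ^ 8
→ 110100111101111 = 27119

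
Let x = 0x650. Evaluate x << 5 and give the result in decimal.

51712

0x650 = 0000011001010000
shift left by 5 → 1100101000000000 = 51712
(equivalently, 1616 × 2^5 = 1616 × 32)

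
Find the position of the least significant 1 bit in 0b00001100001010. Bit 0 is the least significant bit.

1

0b00001100001010 = 1100001010
Trailing zeros: 1, so the lowest set bit is bit 1 (value 2).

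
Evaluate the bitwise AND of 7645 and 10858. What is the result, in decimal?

7645 = 01110111011101
10858 = 10101001101010
AND → 00100001001000 = 2120

2120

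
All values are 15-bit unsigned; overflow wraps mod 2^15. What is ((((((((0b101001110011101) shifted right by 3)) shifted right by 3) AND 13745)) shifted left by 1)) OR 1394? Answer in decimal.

0b101001110011101 = 101001110011101
→ shifted right by 3 → 000101001110011 = 2675
→ shifted right by 3 → 000000101001110 = 334
13745 = 011010110110001
→ AND → 000000100000000 = 256
→ shifted left by 1 (mod 2^15) → 000001000000000 = 512
1394 = 000010101110010
→ OR → 000011101110010 = 1906

1906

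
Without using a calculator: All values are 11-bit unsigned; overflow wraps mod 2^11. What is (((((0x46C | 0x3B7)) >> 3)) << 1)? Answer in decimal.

510

0x46C = 10001101100
0x3B7 = 01110110111
→ | → 11111111111 = 2047
→ >> 3 → 00011111111 = 255
→ << 1 (mod 2^11) → 00111111110 = 510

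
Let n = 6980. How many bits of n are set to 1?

6

6980 = 1101101000100
Count the 1s: 1 + 1 + 1 + 1 + 1 + 1 = 6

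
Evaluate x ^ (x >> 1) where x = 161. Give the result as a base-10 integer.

241

x = 10100001 = 161
x>>1 = 01010000
XOR  = 11110001 = 241
(x ^ (x >> 1) gives the standard binary-reflected Gray code of x.)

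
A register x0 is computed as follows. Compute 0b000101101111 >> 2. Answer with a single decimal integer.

x = 101101111
shift right by 2 → 001011011 = 91
(equivalently, floor(367 / 4))

91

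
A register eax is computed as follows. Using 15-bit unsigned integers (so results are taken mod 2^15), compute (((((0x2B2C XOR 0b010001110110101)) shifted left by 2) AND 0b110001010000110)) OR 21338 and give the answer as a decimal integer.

0x2B2C = 010101100101100
0b010001110110101 = 010001110110101
→ XOR → 000100010011001 = 2201
→ shifted left by 2 (mod 2^15) → 010001001100100 = 8804
0b110001010000110 = 110001010000110
→ AND → 010001000000100 = 8708
21338 = 101001101011010
→ OR → 111001101011110 = 29534

29534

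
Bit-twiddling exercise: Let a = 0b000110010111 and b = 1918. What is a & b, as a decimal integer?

278

a = 00110010111
1918 = 11101111110
AND → 00100010110 = 278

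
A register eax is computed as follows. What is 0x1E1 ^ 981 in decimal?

0x1E1 = 0111100001
981 = 1111010101
XOR → 1000110100 = 564

564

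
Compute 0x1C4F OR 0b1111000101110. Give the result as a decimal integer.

7791

0x1C4F = 1110001001111
b = 1111000101110
 OR → 1111001101111 = 7791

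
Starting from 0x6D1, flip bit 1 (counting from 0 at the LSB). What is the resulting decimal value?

1747

x = 11011010001
bit 1 is currently 0; toggle it via x ^ (1 << 1) = x ^ 2
→ 11011010011 = 1747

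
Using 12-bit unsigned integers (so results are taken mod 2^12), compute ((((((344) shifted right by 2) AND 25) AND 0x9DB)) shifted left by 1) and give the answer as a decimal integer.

32

344 = 000101011000
→ shifted right by 2 → 000001010110 = 86
25 = 000000011001
→ AND → 000000010000 = 16
0x9DB = 100111011011
→ AND → 000000010000 = 16
→ shifted left by 1 (mod 2^12) → 000000100000 = 32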